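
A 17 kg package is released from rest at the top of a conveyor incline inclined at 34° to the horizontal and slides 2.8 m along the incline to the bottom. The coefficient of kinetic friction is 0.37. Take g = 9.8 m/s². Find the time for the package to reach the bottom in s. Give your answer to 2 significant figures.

1.5 s

The weight component along the incline is mg sin 34° = 93.162 N and the normal force is N = mg cos 34° = 138.118 N.
Friction up the slope is f = μN = 0.37 × 138.118 = 51.104 N, so the net downslope force is 93.162 − 51.104 = 42.058 N and a = 42.058 / 17 = 2.4740 m/s².
Starting from rest, L = ½at², so t = √(2L/a) = √(2 × 2.8 / 2.4740) = 1.5045 s.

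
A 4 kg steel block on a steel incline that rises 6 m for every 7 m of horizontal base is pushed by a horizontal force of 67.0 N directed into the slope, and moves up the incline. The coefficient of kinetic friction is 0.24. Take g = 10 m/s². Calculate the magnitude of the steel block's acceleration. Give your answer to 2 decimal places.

The horizontal push has components F cos 40.60° = 67.0 × 0.7593 = 50.873 N up the incline and F sin 40.60° = 67.0 × 0.6508 = 43.604 N pressing into the surface.
The normal force is therefore N = mg cos 40.60° + F sin 40.60° = 30.372 + 43.604 = 73.976 N, and kinetic friction down the slope is μN = 0.24 × 73.976 = 17.754 N.
Along the incline: F cos 40.60° − mg sin 40.60° − μN = ma, so 50.873 − 26.032 − 17.754 = 4 a, giving a = 1.7717 m/s².

1.77 m/s²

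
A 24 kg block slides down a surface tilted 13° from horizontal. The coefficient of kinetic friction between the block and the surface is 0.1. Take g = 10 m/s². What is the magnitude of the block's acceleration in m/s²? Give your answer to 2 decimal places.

Resolving the weight along the incline: the component pulling the block down the slope is mg sin 13° = 24 × 10 × 0.2250 = 54.000 N, and the normal force is N = mg cos 13° = 24 × 10 × 0.9744 = 233.856 N.
Kinetic friction acts up the slope with magnitude f = μN = 0.1 × 233.856 = 23.386 N.
Net force along the incline is 54.000 − 23.386 = 30.614 N, so a = 30.614 / 24 = 1.2756 m/s².

1.28 m/s²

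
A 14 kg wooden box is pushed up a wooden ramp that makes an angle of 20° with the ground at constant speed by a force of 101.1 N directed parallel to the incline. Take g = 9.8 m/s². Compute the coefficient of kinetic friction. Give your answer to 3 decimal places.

At constant speed ΣF = 0 along the incline. The applied 101.1 N acts up the slope; the weight component mg sin 20° = 46.925 N and kinetic friction μN both act down the slope.
So 101.1 = 46.925 + μ × 128.926, giving μ = (101.1 − 46.925) / 128.926 = 0.4202.

0.420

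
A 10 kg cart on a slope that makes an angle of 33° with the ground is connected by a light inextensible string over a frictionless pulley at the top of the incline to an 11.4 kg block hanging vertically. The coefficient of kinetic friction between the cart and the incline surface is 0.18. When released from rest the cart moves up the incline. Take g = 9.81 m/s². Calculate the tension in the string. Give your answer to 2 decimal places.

For the cart on the incline: the weight component along the slope is m₁g sin 33° = 10 × 9.81 × 0.5446 = 53.425 N and the normal force is N = m₁g cos 33° = 82.274 N.
Kinetic friction opposes the cart's motion up the incline: f = μN = 0.18 × 82.274 = 14.809 N acting down the slope.
Newton's second law for the cart (up-slope positive): T − 53.425 − 14.809 = 10 a. For the hanging block (downward positive): 11.4 × 9.81 − T = 11.4 a.
Adding the two equations eliminates T: 43.600 = 21.4 a, so a = 2.0374 m/s².
Then from the hanging block's equation, T = 11.4 × (9.81 − 2.0374) = 88.608 N.

88.61 N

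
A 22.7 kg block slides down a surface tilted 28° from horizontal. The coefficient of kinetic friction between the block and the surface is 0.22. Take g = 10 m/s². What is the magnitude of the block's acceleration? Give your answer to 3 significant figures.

Resolving the weight along the incline: the component pulling the block down the slope is mg sin 28° = 22.7 × 10 × 0.4695 = 106.576 N, and the normal force is N = mg cos 28° = 22.7 × 10 × 0.8829 = 200.418 N.
Kinetic friction acts up the slope with magnitude f = μN = 0.22 × 200.418 = 44.092 N.
Net force along the incline is 106.576 − 44.092 = 62.484 N, so a = 62.484 / 22.7 = 2.7526 m/s².

2.75 m/s²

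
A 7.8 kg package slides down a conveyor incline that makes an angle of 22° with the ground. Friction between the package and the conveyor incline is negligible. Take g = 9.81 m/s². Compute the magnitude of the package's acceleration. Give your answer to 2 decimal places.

Resolving the weight along the incline: the component pulling the package down the slope is mg sin 22° = 7.8 × 9.81 × 0.3746 = 28.664 N, and the normal force is N = mg cos 22° = 7.8 × 9.81 × 0.9272 = 70.947 N.
With no friction the net force along the incline is 28.664 N, so a = g sin 22° = 28.664 / 7.8 = 3.6749 m/s².

3.67 m/s²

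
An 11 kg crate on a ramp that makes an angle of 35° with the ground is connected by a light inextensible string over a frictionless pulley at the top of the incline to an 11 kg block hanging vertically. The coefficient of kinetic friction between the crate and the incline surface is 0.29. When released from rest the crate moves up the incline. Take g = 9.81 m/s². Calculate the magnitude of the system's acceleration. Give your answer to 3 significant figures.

0.926 m/s²

For the crate on the incline: the weight component along the slope is m₁g sin 35° = 11 × 9.81 × 0.5736 = 61.897 N and the normal force is N = m₁g cos 35° = 88.395 N.
Kinetic friction opposes the crate's motion up the incline: f = μN = 0.29 × 88.395 = 25.635 N acting down the slope.
Newton's second law for the crate (up-slope positive): T − 61.897 − 25.635 = 11 a. For the hanging block (downward positive): 11 × 9.81 − T = 11 a.
Adding the two equations eliminates T: 20.378 = 22 a, so a = 0.9263 m/s².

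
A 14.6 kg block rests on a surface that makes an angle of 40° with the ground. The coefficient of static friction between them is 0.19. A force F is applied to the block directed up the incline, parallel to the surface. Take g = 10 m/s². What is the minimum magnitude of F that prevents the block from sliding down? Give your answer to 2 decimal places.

72.60 N

The normal force is N = mg cos 40° = 111.842 N. With F at its minimum the block is on the verge of sliding down, so static friction is at its maximum μ_s N = 0.19 × 111.842 = 21.250 N and acts up the slope.
Equilibrium along the incline: F + μ_s N = mg sin 40°, so F = 93.847 − 21.250 = 72.597 N.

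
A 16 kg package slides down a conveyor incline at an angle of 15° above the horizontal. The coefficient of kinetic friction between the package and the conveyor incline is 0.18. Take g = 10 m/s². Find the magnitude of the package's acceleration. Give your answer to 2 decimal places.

0.85 m/s²

Resolving the weight along the incline: the component pulling the package down the slope is mg sin 15° = 16 × 10 × 0.2588 = 41.408 N, and the normal force is N = mg cos 15° = 16 × 10 × 0.9659 = 154.544 N.
Kinetic friction acts up the slope with magnitude f = μN = 0.18 × 154.544 = 27.818 N.
Net force along the incline is 41.408 − 27.818 = 13.590 N, so a = 13.590 / 16 = 0.8494 m/s².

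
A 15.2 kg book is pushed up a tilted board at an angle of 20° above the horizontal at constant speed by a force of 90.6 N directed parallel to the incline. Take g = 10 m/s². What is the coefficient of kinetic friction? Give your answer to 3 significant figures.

At constant speed ΣF = 0 along the incline. The applied 90.6 N acts up the slope; the weight component mg sin 20° = 51.987 N and kinetic friction μN both act down the slope.
So 90.6 = 51.987 + μ × 142.833, giving μ = (90.6 − 51.987) / 142.833 = 0.2703.

0.270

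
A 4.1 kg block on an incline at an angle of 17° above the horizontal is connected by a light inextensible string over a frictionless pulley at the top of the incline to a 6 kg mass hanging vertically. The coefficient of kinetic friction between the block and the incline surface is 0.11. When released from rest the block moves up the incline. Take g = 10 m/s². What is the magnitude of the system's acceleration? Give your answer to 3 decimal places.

For the block on the incline: the weight component along the slope is m₁g sin 17° = 4.1 × 10 × 0.2924 = 11.988 N and the normal force is N = m₁g cos 17° = 39.208 N.
Kinetic friction opposes the block's motion up the incline: f = μN = 0.11 × 39.208 = 4.313 N acting down the slope.
Newton's second law for the block (up-slope positive): T − 11.988 − 4.313 = 4.1 a. For the hanging mass (downward positive): 6 × 10 − T = 6 a.
Adding the two equations eliminates T: 43.699 = 10.1 a, so a = 4.3266 m/s².

4.327 m/s²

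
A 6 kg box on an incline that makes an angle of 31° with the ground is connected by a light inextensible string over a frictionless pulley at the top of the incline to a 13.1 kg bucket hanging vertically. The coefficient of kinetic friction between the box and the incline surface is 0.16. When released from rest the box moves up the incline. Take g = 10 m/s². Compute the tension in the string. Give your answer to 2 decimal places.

67.99 N

For the box on the incline: the weight component along the slope is m₁g sin 31° = 6 × 10 × 0.5150 = 30.900 N and the normal force is N = m₁g cos 31° = 51.430 N.
Kinetic friction opposes the box's motion up the incline: f = μN = 0.16 × 51.430 = 8.229 N acting down the slope.
Newton's second law for the box (up-slope positive): T − 30.900 − 8.229 = 6 a. For the hanging bucket (downward positive): 13.1 × 10 − T = 13.1 a.
Adding the two equations eliminates T: 91.871 = 19.1 a, so a = 4.8100 m/s².
Then from the hanging bucket's equation, T = 13.1 × (10 − 4.8100) = 67.989 N.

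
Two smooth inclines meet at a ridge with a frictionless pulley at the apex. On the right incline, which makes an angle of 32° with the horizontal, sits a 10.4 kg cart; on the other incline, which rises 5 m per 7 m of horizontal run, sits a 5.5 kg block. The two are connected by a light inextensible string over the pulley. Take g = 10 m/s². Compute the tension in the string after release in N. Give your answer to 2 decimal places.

Resolve each weight along its own incline: the 10.4 kg mass has component 10.4 × 10 × sin 32° = 55.112 N down its slope, and the 5.5 kg mass has 5.5 × 10 × sin 35.54° = 31.968 N down its slope.
The 10.4 kg side's 55.112 N exceeds the other side's 31.968 N, so that mass slides down and the 5.5 kg mass slides up. Taking that direction as positive, Newton's second law for the whole system gives 55.112 − 31.968 = (10.4 + 5.5) a, so a = 23.144 / 15.9 = 1.4556 m/s².
For the 5.5 kg mass (up-slope positive): T − 31.968 = 5.5 × 1.4556, so T = 39.974 N.

39.97 N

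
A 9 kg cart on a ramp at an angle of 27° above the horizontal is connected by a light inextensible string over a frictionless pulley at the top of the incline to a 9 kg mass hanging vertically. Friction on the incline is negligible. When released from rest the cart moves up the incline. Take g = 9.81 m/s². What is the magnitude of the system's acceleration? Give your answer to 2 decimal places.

For the cart on the incline: the weight component along the slope is m₁g sin 27° = 9 × 9.81 × 0.4540 = 40.084 N and the normal force is N = m₁g cos 27° = 78.667 N.
Newton's second law for the cart (up-slope positive): T − 40.084 = 9 a. For the hanging mass (downward positive): 9 × 9.81 − T = 9 a.
Adding the two equations eliminates T: 48.206 = 18 a, so a = 2.6781 m/s².

2.68 m/s²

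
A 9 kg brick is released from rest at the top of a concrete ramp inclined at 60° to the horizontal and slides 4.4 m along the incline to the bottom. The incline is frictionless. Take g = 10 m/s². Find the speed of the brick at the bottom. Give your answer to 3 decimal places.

The weight component along the incline is mg sin 60° = 77.942 N and the normal force is N = mg cos 60° = 45.000 N.
With no friction, a = g sin 60° = 8.6603 m/s².
Starting from rest over a distance of 4.4 m, v² = 2aL = 2 × 8.6603 × 4.4 = 76.2106, so v = 8.7299 m/s.

8.730 m/s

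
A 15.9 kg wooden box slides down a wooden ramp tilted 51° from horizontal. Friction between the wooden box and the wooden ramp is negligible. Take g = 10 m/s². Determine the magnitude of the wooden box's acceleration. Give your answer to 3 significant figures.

7.77 m/s²

Resolving the weight along the incline: the component pulling the wooden box down the slope is mg sin 51° = 15.9 × 10 × 0.7771 = 123.559 N, and the normal force is N = mg cos 51° = 15.9 × 10 × 0.6293 = 100.059 N.
With no friction the net force along the incline is 123.559 N, so a = g sin 51° = 123.559 / 15.9 = 7.7710 m/s².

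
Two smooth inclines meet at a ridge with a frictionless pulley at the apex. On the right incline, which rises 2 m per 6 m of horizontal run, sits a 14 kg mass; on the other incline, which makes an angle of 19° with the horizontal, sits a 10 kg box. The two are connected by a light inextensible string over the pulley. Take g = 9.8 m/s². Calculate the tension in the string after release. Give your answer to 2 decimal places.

Resolve each weight along its own incline: the 14 kg mass has component 14 × 9.8 × sin 18.43° = 43.386 N down its slope, and the 10 kg mass has 10 × 9.8 × sin 19° = 31.906 N down its slope.
The 14 kg side's 43.386 N exceeds the other side's 31.906 N, so that mass slides down and the 10 kg mass slides up. Taking that direction as positive, Newton's second law for the whole system gives 43.386 − 31.906 = (14 + 10) a, so a = 11.480 / 24 = 0.4783 m/s².
For the 10 kg mass (up-slope positive): T − 31.906 = 10 × 0.4783, so T = 36.689 N.

36.69 N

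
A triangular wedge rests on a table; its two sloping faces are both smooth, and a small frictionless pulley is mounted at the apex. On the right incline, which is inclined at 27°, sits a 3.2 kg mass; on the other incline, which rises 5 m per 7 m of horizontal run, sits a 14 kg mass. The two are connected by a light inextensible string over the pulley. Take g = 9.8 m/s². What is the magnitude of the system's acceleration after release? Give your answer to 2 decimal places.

Resolve each weight along its own incline: the 3.2 kg mass has component 3.2 × 9.8 × sin 27° = 14.237 N down its slope, and the 14 kg mass has 14 × 9.8 × sin 35.54° = 79.746 N down its slope.
The 14 kg side's 79.746 N exceeds the other side's 14.237 N, so that mass slides down and the 3.2 kg mass slides up. Taking that direction as positive, Newton's second law for the whole system gives 79.746 − 14.237 = (3.2 + 14) a, so a = 65.509 / 17.2 = 3.8087 m/s².

3.81 m/s²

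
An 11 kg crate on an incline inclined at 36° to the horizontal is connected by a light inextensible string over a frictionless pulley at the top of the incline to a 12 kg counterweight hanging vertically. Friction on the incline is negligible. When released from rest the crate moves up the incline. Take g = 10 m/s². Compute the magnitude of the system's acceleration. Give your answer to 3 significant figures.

2.41 m/s²

For the crate on the incline: the weight component along the slope is m₁g sin 36° = 11 × 10 × 0.5878 = 64.658 N and the normal force is N = m₁g cos 36° = 88.992 N.
Newton's second law for the crate (up-slope positive): T − 64.658 = 11 a. For the hanging counterweight (downward positive): 12 × 10 − T = 12 a.
Adding the two equations eliminates T: 55.342 = 23 a, so a = 2.4062 m/s².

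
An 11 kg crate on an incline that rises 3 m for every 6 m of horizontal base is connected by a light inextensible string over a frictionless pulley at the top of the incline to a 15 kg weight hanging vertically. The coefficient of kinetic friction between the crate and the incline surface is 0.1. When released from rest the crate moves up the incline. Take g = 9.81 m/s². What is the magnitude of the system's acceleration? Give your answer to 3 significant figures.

For the crate on the incline: the weight component along the slope is m₁g sin 26.57° = 11 × 9.81 × 0.4472 = 48.257 N and the normal force is N = m₁g cos 26.57° = 96.518 N.
Kinetic friction opposes the crate's motion up the incline: f = μN = 0.1 × 96.518 = 9.652 N acting down the slope.
Newton's second law for the crate (up-slope positive): T − 48.257 − 9.652 = 11 a. For the hanging weight (downward positive): 15 × 9.81 − T = 15 a.
Adding the two equations eliminates T: 89.241 = 26 a, so a = 3.4323 m/s².

3.43 m/s²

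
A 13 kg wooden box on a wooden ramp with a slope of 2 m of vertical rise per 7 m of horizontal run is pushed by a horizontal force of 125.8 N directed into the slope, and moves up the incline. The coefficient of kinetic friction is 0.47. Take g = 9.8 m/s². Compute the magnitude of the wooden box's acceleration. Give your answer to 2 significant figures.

0.93 m/s²

The horizontal push has components F cos 15.95° = 125.8 × 0.9615 = 120.957 N up the incline and F sin 15.95° = 125.8 × 0.2747 = 34.557 N pressing into the surface.
The normal force is therefore N = mg cos 15.95° + F sin 15.95° = 122.495 + 34.557 = 157.052 N, and kinetic friction down the slope is μN = 0.47 × 157.052 = 73.814 N.
Along the incline: F cos 15.95° − mg sin 15.95° − μN = ma, so 120.957 − 34.997 − 73.814 = 13 a, giving a = 0.9343 m/s².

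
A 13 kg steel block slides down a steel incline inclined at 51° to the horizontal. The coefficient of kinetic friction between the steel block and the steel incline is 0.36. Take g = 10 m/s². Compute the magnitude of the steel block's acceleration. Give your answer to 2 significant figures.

Resolving the weight along the incline: the component pulling the steel block down the slope is mg sin 51° = 13 × 10 × 0.7771 = 101.023 N, and the normal force is N = mg cos 51° = 13 × 10 × 0.6293 = 81.809 N.
Kinetic friction acts up the slope with magnitude f = μN = 0.36 × 81.809 = 29.451 N.
Net force along the incline is 101.023 − 29.451 = 71.572 N, so a = 71.572 / 13 = 5.5055 m/s².

5.5 m/s²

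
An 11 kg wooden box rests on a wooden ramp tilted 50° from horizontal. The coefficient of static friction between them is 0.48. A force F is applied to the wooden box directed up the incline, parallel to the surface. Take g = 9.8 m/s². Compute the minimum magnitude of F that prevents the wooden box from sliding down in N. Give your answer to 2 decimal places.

49.32 N

The normal force is N = mg cos 50° = 69.293 N. With F at its minimum the wooden box is on the verge of sliding down, so static friction is at its maximum μ_s N = 0.48 × 69.293 = 33.261 N and acts up the slope.
Equilibrium along the incline: F + μ_s N = mg sin 50°, so F = 82.580 − 33.261 = 49.319 N.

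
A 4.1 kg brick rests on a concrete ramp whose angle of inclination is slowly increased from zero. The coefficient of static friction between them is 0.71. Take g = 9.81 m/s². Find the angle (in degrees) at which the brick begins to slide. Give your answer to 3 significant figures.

35.4°

At the threshold of sliding, static friction is at its maximum μ_s N and exactly balances the weight component along the incline: mg sin θ = μ_s mg cos θ.
Hence tan θ = μ_s = 0.71, so θ = arctan(0.71) = 35.3748°.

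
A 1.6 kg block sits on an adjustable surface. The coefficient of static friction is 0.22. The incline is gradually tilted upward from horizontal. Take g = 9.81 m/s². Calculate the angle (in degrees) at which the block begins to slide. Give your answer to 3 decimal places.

12.407°

At the threshold of sliding, static friction is at its maximum μ_s N and exactly balances the weight component along the incline: mg sin θ = μ_s mg cos θ.
Hence tan θ = μ_s = 0.22, so θ = arctan(0.22) = 12.4074°.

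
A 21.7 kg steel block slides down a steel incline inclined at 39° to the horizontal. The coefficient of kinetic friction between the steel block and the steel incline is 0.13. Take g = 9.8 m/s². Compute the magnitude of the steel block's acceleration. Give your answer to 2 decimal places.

5.18 m/s²

Resolving the weight along the incline: the component pulling the steel block down the slope is mg sin 39° = 21.7 × 9.8 × 0.6293 = 133.827 N, and the normal force is N = mg cos 39° = 21.7 × 9.8 × 0.7771 = 165.258 N.
Kinetic friction acts up the slope with magnitude f = μN = 0.13 × 165.258 = 21.484 N.
Net force along the incline is 133.827 − 21.484 = 112.343 N, so a = 112.343 / 21.7 = 5.1771 m/s².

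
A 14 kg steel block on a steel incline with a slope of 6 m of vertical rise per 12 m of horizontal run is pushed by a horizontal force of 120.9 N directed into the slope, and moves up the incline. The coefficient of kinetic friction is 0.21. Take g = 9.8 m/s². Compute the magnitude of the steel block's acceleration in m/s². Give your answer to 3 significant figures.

0.690 m/s²

The horizontal push has components F cos 26.57° = 120.9 × 0.8944 = 108.133 N up the incline and F sin 26.57° = 120.9 × 0.4472 = 54.066 N pressing into the surface.
The normal force is therefore N = mg cos 26.57° + F sin 26.57° = 122.712 + 54.066 = 176.778 N, and kinetic friction down the slope is μN = 0.21 × 176.778 = 37.123 N.
Along the incline: F cos 26.57° − mg sin 26.57° − μN = ma, so 108.133 − 61.356 − 37.123 = 14 a, giving a = 0.6896 m/s².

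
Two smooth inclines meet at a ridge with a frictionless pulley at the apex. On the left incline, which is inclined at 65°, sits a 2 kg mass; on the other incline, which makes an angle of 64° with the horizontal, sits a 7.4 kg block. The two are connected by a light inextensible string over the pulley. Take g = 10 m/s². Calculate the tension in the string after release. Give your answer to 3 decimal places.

Resolve each weight along its own incline: the 2 kg mass has component 2 × 10 × sin 65° = 18.126 N down its slope, and the 7.4 kg mass has 7.4 × 10 × sin 64° = 66.511 N down its slope.
The 7.4 kg side's 66.511 N exceeds the other side's 18.126 N, so that mass slides down and the 2 kg mass slides up. Taking that direction as positive, Newton's second law for the whole system gives 66.511 − 18.126 = (2 + 7.4) a, so a = 48.385 / 9.4 = 5.1473 m/s².
For the 2 kg mass (up-slope positive): T − 18.126 = 2 × 5.1473, so T = 28.421 N.

28.421 N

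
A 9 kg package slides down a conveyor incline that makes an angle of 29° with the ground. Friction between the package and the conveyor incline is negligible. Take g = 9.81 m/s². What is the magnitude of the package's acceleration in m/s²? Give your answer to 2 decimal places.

Resolving the weight along the incline: the component pulling the package down the slope is mg sin 29° = 9 × 9.81 × 0.4848 = 42.803 N, and the normal force is N = mg cos 29° = 9 × 9.81 × 0.8746 = 77.218 N.
With no friction the net force along the incline is 42.803 N, so a = g sin 29° = 42.803 / 9 = 4.7559 m/s².

4.76 m/s²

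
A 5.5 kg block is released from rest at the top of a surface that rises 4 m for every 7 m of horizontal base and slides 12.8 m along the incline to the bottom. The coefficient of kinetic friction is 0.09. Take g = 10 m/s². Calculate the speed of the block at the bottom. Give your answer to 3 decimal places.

The weight component along the incline is mg sin 29.74° = 27.288 N and the normal force is N = mg cos 29.74° = 47.753 N.
Friction up the slope is f = μN = 0.09 × 47.753 = 4.298 N, so the net downslope force is 27.288 − 4.298 = 22.990 N and a = 22.990 / 5.5 = 4.1800 m/s².
Starting from rest over a distance of 12.8 m, v² = 2aL = 2 × 4.1800 × 12.8 = 107.0080, so v = 10.3445 m/s.

10.344 m/s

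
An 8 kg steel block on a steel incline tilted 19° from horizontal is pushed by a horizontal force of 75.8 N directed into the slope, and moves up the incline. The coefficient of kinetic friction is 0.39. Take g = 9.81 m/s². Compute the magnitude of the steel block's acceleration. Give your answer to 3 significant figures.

The horizontal push has components F cos 19° = 75.8 × 0.9455 = 71.669 N up the incline and F sin 19° = 75.8 × 0.3256 = 24.680 N pressing into the surface.
The normal force is therefore N = mg cos 19° + F sin 19° = 74.203 + 24.680 = 98.883 N, and kinetic friction down the slope is μN = 0.39 × 98.883 = 38.564 N.
Along the incline: F cos 19° − mg sin 19° − μN = ma, so 71.669 − 25.553 − 38.564 = 8 a, giving a = 0.9440 m/s².

0.944 m/s²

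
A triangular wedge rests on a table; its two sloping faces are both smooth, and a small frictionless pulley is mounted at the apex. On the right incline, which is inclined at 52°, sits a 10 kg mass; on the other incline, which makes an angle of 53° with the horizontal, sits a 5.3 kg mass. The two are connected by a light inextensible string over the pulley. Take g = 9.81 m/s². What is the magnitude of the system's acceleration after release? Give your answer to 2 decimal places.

2.34 m/s²

Resolve each weight along its own incline: the 10 kg mass has component 10 × 9.81 × sin 52° = 77.304 N down its slope, and the 5.3 kg mass has 5.3 × 9.81 × sin 53° = 41.523 N down its slope.
The 10 kg side's 77.304 N exceeds the other side's 41.523 N, so that mass slides down and the 5.3 kg mass slides up. Taking that direction as positive, Newton's second law for the whole system gives 77.304 − 41.523 = (10 + 5.3) a, so a = 35.781 / 15.3 = 2.3386 m/s².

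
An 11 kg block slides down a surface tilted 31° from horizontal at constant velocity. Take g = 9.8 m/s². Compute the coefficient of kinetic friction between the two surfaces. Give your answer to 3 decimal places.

At constant velocity the net force along the incline is zero: mg sin 31° = μ mg cos 31°.
So μ = tan 31° = 0.5150 / 0.8572 = 0.6008.

0.601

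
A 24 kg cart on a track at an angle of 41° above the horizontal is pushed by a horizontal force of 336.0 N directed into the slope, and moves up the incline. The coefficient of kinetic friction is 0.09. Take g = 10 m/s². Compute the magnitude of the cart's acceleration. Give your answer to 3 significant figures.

The horizontal push has components F cos 41° = 336.0 × 0.7547 = 253.579 N up the incline and F sin 41° = 336.0 × 0.6561 = 220.450 N pressing into the surface.
The normal force is therefore N = mg cos 41° + F sin 41° = 181.128 + 220.450 = 401.578 N, and kinetic friction down the slope is μN = 0.09 × 401.578 = 36.142 N.
Along the incline: F cos 41° − mg sin 41° − μN = ma, so 253.579 − 157.464 − 36.142 = 24 a, giving a = 2.4989 m/s².

2.50 m/s²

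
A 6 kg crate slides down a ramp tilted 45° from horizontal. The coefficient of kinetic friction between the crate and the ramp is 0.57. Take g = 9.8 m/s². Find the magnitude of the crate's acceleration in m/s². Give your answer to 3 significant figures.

2.98 m/s²

Resolving the weight along the incline: the component pulling the crate down the slope is mg sin 45° = 6 × 9.8 × 0.7071 = 41.577 N, and the normal force is N = mg cos 45° = 6 × 9.8 × 0.7071 = 41.577 N.
Kinetic friction acts up the slope with magnitude f = μN = 0.57 × 41.577 = 23.699 N.
Net force along the incline is 41.577 − 23.699 = 17.878 N, so a = 17.878 / 6 = 2.9797 m/s².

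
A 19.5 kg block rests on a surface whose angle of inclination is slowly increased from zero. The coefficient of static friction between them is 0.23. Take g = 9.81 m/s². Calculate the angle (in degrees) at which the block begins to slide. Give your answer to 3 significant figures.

13.0°

At the threshold of sliding, static friction is at its maximum μ_s N and exactly balances the weight component along the incline: mg sin θ = μ_s mg cos θ.
Hence tan θ = μ_s = 0.23, so θ = arctan(0.23) = 12.9528°.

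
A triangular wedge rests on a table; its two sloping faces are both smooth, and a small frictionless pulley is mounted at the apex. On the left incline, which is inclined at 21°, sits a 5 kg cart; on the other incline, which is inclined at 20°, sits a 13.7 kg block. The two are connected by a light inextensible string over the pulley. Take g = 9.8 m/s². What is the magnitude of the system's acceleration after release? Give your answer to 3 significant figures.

Resolve each weight along its own incline: the 5 kg mass has component 5 × 9.8 × sin 21° = 17.560 N down its slope, and the 13.7 kg mass has 13.7 × 9.8 × sin 20° = 45.920 N down its slope.
The 13.7 kg side's 45.920 N exceeds the other side's 17.560 N, so that mass slides down and the 5 kg mass slides up. Taking that direction as positive, Newton's second law for the whole system gives 45.920 − 17.560 = (5 + 13.7) a, so a = 28.360 / 18.7 = 1.5166 m/s².

1.52 m/s²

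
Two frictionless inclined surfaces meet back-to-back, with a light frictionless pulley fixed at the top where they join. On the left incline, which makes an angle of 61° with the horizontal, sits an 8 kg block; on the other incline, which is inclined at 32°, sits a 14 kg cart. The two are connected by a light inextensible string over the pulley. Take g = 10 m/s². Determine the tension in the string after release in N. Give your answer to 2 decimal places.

Resolve each weight along its own incline: the 8 kg mass has component 8 × 10 × sin 61° = 69.970 N down its slope, and the 14 kg mass has 14 × 10 × sin 32° = 74.189 N down its slope.
The 14 kg side's 74.189 N exceeds the other side's 69.970 N, so that mass slides down and the 8 kg mass slides up. Taking that direction as positive, Newton's second law for the whole system gives 74.189 − 69.970 = (8 + 14) a, so a = 4.219 / 22 = 0.1918 m/s².
For the 8 kg mass (up-slope positive): T − 69.970 = 8 × 0.1918, so T = 71.504 N.

71.50 N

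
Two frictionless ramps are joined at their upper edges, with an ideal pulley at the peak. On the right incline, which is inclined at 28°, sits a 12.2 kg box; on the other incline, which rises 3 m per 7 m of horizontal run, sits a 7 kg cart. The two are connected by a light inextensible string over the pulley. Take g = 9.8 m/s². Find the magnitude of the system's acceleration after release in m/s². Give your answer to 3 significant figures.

Resolve each weight along its own incline: the 12.2 kg mass has component 12.2 × 9.8 × sin 28° = 56.130 N down its slope, and the 7 kg mass has 7 × 9.8 × sin 23.20° = 27.023 N down its slope.
The 12.2 kg side's 56.130 N exceeds the other side's 27.023 N, so that mass slides down and the 7 kg mass slides up. Taking that direction as positive, Newton's second law for the whole system gives 56.130 − 27.023 = (12.2 + 7) a, so a = 29.107 / 19.2 = 1.5160 m/s².

1.52 m/s²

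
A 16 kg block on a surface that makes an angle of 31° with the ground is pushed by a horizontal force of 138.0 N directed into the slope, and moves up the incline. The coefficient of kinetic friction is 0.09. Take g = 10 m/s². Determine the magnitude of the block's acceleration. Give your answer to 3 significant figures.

1.07 m/s²

The horizontal push has components F cos 31° = 138.0 × 0.8572 = 118.294 N up the incline and F sin 31° = 138.0 × 0.5150 = 71.070 N pressing into the surface.
The normal force is therefore N = mg cos 31° + F sin 31° = 137.152 + 71.070 = 208.222 N, and kinetic friction down the slope is μN = 0.09 × 208.222 = 18.740 N.
Along the incline: F cos 31° − mg sin 31° − μN = ma, so 118.294 − 82.400 − 18.740 = 16 a, giving a = 1.0721 m/s².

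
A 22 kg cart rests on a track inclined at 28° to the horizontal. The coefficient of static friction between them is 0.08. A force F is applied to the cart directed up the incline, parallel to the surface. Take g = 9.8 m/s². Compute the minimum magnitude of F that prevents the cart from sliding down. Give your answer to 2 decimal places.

85.99 N

The normal force is N = mg cos 28° = 190.364 N. With F at its minimum the cart is on the verge of sliding down, so static friction is at its maximum μ_s N = 0.08 × 190.364 = 15.229 N and acts up the slope.
Equilibrium along the incline: F + μ_s N = mg sin 28°, so F = 101.218 − 15.229 = 85.989 N.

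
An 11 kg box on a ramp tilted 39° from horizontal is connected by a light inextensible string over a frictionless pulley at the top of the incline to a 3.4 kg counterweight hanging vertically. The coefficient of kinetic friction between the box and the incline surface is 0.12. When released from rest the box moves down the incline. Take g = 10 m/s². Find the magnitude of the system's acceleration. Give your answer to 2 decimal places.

1.73 m/s²

For the box on the incline: the weight component along the slope is m₁g sin 39° = 11 × 10 × 0.6293 = 69.223 N and the normal force is N = m₁g cos 39° = 85.486 N.
Kinetic friction opposes the box's motion down the incline: f = μN = 0.12 × 85.486 = 10.258 N acting up the slope.
Newton's second law for the box (down-slope positive): 69.223 − 10.258 − T = 11 a. For the hanging counterweight (upward positive): T − 3.4 × 10 = 3.4 a.
Adding the two equations eliminates T: 24.965 = 14.4 a, so a = 1.7337 m/s².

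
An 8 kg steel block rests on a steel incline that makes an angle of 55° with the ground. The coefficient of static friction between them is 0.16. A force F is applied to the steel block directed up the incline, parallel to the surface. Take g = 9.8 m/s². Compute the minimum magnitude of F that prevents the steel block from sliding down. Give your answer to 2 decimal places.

The normal force is N = mg cos 55° = 44.968 N. With F at its minimum the steel block is on the verge of sliding down, so static friction is at its maximum μ_s N = 0.16 × 44.968 = 7.195 N and acts up the slope.
Equilibrium along the incline: F + μ_s N = mg sin 55°, so F = 64.222 − 7.195 = 57.027 N.

57.03 N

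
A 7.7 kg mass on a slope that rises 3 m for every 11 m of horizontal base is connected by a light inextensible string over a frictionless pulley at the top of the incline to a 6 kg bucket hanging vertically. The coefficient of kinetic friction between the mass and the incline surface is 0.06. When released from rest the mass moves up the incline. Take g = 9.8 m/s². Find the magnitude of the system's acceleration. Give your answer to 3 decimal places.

For the mass on the incline: the weight component along the slope is m₁g sin 15.26° = 7.7 × 9.8 × 0.2631 = 19.854 N and the normal force is N = m₁g cos 15.26° = 72.801 N.
Kinetic friction opposes the mass's motion up the incline: f = μN = 0.06 × 72.801 = 4.368 N acting down the slope.
Newton's second law for the mass (up-slope positive): T − 19.854 − 4.368 = 7.7 a. For the hanging bucket (downward positive): 6 × 9.8 − T = 6 a.
Adding the two equations eliminates T: 34.578 = 13.7 a, so a = 2.5239 m/s².

2.524 m/s²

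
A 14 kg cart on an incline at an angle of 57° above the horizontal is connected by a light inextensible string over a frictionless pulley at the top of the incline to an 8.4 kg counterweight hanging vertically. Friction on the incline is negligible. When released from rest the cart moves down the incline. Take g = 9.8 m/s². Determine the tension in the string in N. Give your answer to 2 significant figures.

For the cart on the incline: the weight component along the slope is m₁g sin 57° = 14 × 9.8 × 0.8387 = 115.070 N and the normal force is N = m₁g cos 57° = 74.724 N.
Newton's second law for the cart (down-slope positive): 115.070 − T = 14 a. For the hanging counterweight (upward positive): T − 8.4 × 9.8 = 8.4 a.
Adding the two equations eliminates T: 32.750 = 22.4 a, so a = 1.4621 m/s².
Then from the hanging counterweight's equation, T = 8.4 × (9.8 + 1.4621) = 94.602 N.

95 N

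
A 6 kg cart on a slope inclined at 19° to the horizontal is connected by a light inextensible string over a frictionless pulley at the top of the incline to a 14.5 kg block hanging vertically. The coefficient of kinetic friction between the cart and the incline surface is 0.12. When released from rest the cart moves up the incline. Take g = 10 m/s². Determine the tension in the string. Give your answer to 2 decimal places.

For the cart on the incline: the weight component along the slope is m₁g sin 19° = 6 × 10 × 0.3256 = 19.536 N and the normal force is N = m₁g cos 19° = 56.731 N.
Kinetic friction opposes the cart's motion up the incline: f = μN = 0.12 × 56.731 = 6.808 N acting down the slope.
Newton's second law for the cart (up-slope positive): T − 19.536 − 6.808 = 6 a. For the hanging block (downward positive): 14.5 × 10 − T = 14.5 a.
Adding the two equations eliminates T: 118.656 = 20.5 a, so a = 5.7881 m/s².
Then from the hanging block's equation, T = 14.5 × (10 − 5.7881) = 61.073 N.

61.07 N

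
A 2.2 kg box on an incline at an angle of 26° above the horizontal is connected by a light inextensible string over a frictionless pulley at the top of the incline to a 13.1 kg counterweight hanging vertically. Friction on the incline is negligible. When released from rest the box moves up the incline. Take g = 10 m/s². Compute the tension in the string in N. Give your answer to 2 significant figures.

27 N

For the box on the incline: the weight component along the slope is m₁g sin 26° = 2.2 × 10 × 0.4384 = 9.645 N and the normal force is N = m₁g cos 26° = 19.773 N.
Newton's second law for the box (up-slope positive): T − 9.645 = 2.2 a. For the hanging counterweight (downward positive): 13.1 × 10 − T = 13.1 a.
Adding the two equations eliminates T: 121.355 = 15.3 a, so a = 7.9317 m/s².
Then from the hanging counterweight's equation, T = 13.1 × (10 − 7.9317) = 27.095 N.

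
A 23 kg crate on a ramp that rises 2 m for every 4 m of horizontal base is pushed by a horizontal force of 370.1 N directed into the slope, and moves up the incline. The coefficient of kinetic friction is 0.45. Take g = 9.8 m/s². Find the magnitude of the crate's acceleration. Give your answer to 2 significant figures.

2.8 m/s²

The horizontal push has components F cos 26.57° = 370.1 × 0.8944 = 331.017 N up the incline and F sin 26.57° = 370.1 × 0.4472 = 165.509 N pressing into the surface.
The normal force is therefore N = mg cos 26.57° + F sin 26.57° = 201.598 + 165.509 = 367.107 N, and kinetic friction down the slope is μN = 0.45 × 367.107 = 165.198 N.
Along the incline: F cos 26.57° − mg sin 26.57° − μN = ma, so 331.017 − 100.799 − 165.198 = 23 a, giving a = 2.8270 m/s².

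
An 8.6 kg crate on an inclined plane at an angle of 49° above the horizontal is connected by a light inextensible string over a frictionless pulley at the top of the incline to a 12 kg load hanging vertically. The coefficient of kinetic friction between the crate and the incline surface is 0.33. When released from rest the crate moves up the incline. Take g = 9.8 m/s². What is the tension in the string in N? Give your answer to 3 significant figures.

For the crate on the incline: the weight component along the slope is m₁g sin 49° = 8.6 × 9.8 × 0.7547 = 63.606 N and the normal force is N = m₁g cos 49° = 55.293 N.
Kinetic friction opposes the crate's motion up the incline: f = μN = 0.33 × 55.293 = 18.247 N acting down the slope.
Newton's second law for the crate (up-slope positive): T − 63.606 − 18.247 = 8.6 a. For the hanging load (downward positive): 12 × 9.8 − T = 12 a.
Adding the two equations eliminates T: 35.747 = 20.6 a, so a = 1.7353 m/s².
Then from the hanging load's equation, T = 12 × (9.8 − 1.7353) = 96.776 N.

96.8 N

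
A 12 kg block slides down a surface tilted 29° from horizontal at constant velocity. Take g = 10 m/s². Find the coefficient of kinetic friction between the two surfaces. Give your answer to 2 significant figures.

0.55

At constant velocity the net force along the incline is zero: mg sin 29° = μ mg cos 29°.
So μ = tan 29° = 0.4848 / 0.8746 = 0.5543.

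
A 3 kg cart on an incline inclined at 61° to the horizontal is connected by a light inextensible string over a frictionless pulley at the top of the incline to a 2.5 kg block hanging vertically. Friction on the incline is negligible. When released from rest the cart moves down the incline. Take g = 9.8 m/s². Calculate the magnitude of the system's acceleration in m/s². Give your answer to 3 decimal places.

For the cart on the incline: the weight component along the slope is m₁g sin 61° = 3 × 9.8 × 0.8746 = 25.713 N and the normal force is N = m₁g cos 61° = 14.253 N.
Newton's second law for the cart (down-slope positive): 25.713 − T = 3 a. For the hanging block (upward positive): T − 2.5 × 9.8 = 2.5 a.
Adding the two equations eliminates T: 1.213 = 5.5 a, so a = 0.2205 m/s².

0.221 m/s²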